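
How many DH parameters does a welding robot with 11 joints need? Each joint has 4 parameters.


Given: 11 joints, 4 DH parameters per joint (d, theta, a, alpha)
Total DH parameters = number_of_joints * 4
Total = 11 * 4
Total = 44

44


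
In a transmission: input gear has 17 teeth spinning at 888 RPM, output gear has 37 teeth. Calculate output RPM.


Given: N1 = 17 teeth, w1 = 888 RPM, N2 = 37 teeth
Using N1*w1 = N2*w2
w2 = N1*w1 / N2
w2 = 17*888 / 37
w2 = 15096 / 37
w2 = 408 RPM

408 RPM


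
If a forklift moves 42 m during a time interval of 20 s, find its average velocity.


Given: distance d = 42 m, time t = 20 s
Using v = d / t
v = 42 / 20
v = 21/10 m/s

21/10 m/s


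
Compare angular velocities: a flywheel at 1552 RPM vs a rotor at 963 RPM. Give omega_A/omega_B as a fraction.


Given: RPM_A = 1552, RPM_B = 963
omega = 2*pi*RPM/60, so omega_A/omega_B = RPM_A / RPM_B
omega_A/omega_B = 1552 / 963
omega_A/omega_B = 1552/963

1552/963


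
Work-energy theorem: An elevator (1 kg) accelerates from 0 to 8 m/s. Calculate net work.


Given: m = 1 kg, v0 = 0 m/s, v = 8 m/s
Using W = (1/2)*m*(v^2 - v0^2)
v^2 = 8^2 = 64
v0^2 = 0^2 = 0
v^2 - v0^2 = 64 - 0 = 64
W = (1/2)*1*64 = 32 J

32 J


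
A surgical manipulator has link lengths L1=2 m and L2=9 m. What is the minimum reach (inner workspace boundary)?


Given: L1 = 2 m, L2 = 9 m
For a 2-link planar arm, min reach = |L1 - L2| (second link folded back)
Min reach = |2 - 9|
Min reach = 7 m

7 m


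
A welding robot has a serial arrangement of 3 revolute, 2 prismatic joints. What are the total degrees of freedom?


Given: serial robot with 3 revolute, 2 prismatic joints
DOF contribution per joint type: revolute=1, prismatic=1, spherical=3, fixed=0
DOF = 3*1 + 2*1
DOF = 5

5


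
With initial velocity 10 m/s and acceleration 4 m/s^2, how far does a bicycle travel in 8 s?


Given: v0 = 10 m/s, a = 4 m/s^2, t = 8 s
Using s = v0*t + (1/2)*a*t^2
s = 10*8 + (1/2)*4*8^2
s = 80 + (1/2)*256
s = 80 + 128
s = 208

208 m


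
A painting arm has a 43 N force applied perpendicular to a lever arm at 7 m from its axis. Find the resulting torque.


Given: F = 43 N, r = 7 m, angle = 90 deg (perpendicular)
Using tau = F * r * sin(90)
sin(90) = 1
tau = 43 * 7 * 1
tau = 301 Nm

301 Nm


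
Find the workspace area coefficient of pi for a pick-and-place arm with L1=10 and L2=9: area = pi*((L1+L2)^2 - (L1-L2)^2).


Given: L1 = 10, L2 = 9
(L1+L2)^2 = (19)^2 = 361
(L1-L2)^2 = (1)^2 = 1
Difference = 361 - 1 = 360
This equals 4*L1*L2 = 4*10*9 = 360
Workspace area = 360*pi

360


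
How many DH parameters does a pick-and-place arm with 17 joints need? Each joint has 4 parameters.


Given: 17 joints, 4 DH parameters per joint (d, theta, a, alpha)
Total DH parameters = number_of_joints * 4
Total = 17 * 4
Total = 68

68


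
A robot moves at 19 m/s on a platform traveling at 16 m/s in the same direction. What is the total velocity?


Given: object velocity = 19 m/s, platform velocity = 16 m/s (same direction)
Using classical velocity addition: v_total = v_object + v_platform
v_total = 19 + 16
v_total = 35 m/s

35 m/s


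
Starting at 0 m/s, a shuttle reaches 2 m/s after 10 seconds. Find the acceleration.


Given: initial velocity v0 = 0 m/s, final velocity v = 2 m/s, time t = 10 s
Using a = (v - v0) / t
a = (2 - 0) / 10
a = 2 / 10
a = 1/5 m/s^2

1/5 m/s^2


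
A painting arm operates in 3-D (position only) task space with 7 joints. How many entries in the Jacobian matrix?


Given: task space dimension = 3, joints = 7
Jacobian is a 3 x 7 matrix
Total entries = rows * columns
Total = 3 * 7
Total = 21

21


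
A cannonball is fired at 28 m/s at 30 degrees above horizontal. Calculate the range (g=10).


Given: v0 = 28 m/s, theta = 30 deg, g = 10 m/s^2
sin(2*30) = sin(60) = sqrt(3)/2
Using R = v0^2 * sin(2*theta) / g
R = 28^2 * (sqrt(3)/2) / 10
R = 784 * sqrt(3) / 20
R = 196/5*sqrt(3) m

196/5*sqrt(3) m


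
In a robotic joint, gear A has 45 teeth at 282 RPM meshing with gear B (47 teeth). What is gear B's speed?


Given: N1 = 45 teeth, w1 = 282 RPM, N2 = 47 teeth
Using N1*w1 = N2*w2
w2 = N1*w1 / N2
w2 = 45*282 / 47
w2 = 12690 / 47
w2 = 270 RPM

270 RPM


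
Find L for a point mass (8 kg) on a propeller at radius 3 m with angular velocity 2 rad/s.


Given: m = 8 kg, r = 3 m, omega = 2 rad/s
For a point mass: I = m*r^2
I = 8*3^2 = 8*9 = 72
L = I*omega = 72*2
L = 144 kg*m^2/s

144 kg*m^2/s


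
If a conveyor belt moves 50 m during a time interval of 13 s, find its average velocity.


Given: distance d = 50 m, time t = 13 s
Using v = d / t
v = 50 / 13
v = 50/13 m/s

50/13 m/s


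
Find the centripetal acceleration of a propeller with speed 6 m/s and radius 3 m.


Given: v = 6 m/s, r = 3 m
Using a_c = v^2 / r
a_c = 6^2 / 3
a_c = 36 / 3
a_c = 12 m/s^2

12 m/s^2


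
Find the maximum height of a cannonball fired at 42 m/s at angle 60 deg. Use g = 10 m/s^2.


Given: v0 = 42 m/s, theta = 60 deg, g = 10 m/s^2
sin^2(60) = 3/4
Using H = v0^2 * sin^2(theta) / (2*g)
H = 42^2 * 3/4 / (2*10)
H = 1764 * 3/4 / 20
H = 1323 / 20
H = 1323/20 m

1323/20 m


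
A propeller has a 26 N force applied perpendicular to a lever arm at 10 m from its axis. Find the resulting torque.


Given: F = 26 N, r = 10 m, angle = 90 deg (perpendicular)
Using tau = F * r * sin(90)
sin(90) = 1
tau = 26 * 10 * 1
tau = 260 Nm

260 Nm


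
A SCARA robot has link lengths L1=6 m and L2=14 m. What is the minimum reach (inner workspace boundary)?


Given: L1 = 6 m, L2 = 14 m
For a 2-link planar arm, min reach = |L1 - L2| (second link folded back)
Min reach = |6 - 14|
Min reach = 8 m

8 m


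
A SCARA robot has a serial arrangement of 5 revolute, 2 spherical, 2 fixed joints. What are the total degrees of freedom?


Given: serial robot with 5 revolute, 2 spherical, 2 fixed joints
DOF contribution per joint type: revolute=1, prismatic=1, spherical=3, fixed=0
DOF = 5*1 + 2*3 + 2*0
DOF = 11

11


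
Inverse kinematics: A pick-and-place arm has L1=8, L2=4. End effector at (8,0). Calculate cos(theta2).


Given: L1 = 8, L2 = 4, target (x, y) = (8, 0)
Using cos(theta2) = (x^2 + y^2 - L1^2 - L2^2) / (2*L1*L2)
x^2 + y^2 = 8^2 + 0 = 64
L1^2 + L2^2 = 64 + 16 = 80
Numerator = 64 - 80 = -16
Denominator = 2*8*4 = 64
cos(theta2) = -16/64 = -1/4

-1/4


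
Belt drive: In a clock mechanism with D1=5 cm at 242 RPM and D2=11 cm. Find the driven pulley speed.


Given: D1 = 5 cm, w1 = 242 RPM, D2 = 11 cm
Using D1*w1 = D2*w2
w2 = D1*w1 / D2
w2 = 5*242 / 11
w2 = 1210 / 11
w2 = 110 RPM

110 RPM


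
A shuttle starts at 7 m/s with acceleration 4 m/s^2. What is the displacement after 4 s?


Given: v0 = 7 m/s, a = 4 m/s^2, t = 4 s
Using s = v0*t + (1/2)*a*t^2
s = 7*4 + (1/2)*4*4^2
s = 28 + (1/2)*64
s = 28 + 32
s = 60

60 m


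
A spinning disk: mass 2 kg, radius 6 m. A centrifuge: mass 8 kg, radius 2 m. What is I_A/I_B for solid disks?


Given: M1=2 kg, R1=6 m, M2=8 kg, R2=2 m
For a disk: I = (1/2)*M*R^2, so I_A/I_B = (M1*R1^2)/(M2*R2^2)
M1*R1^2 = 2*36 = 72
M2*R2^2 = 8*4 = 32
I_A/I_B = 72/32 = 9/4

9/4


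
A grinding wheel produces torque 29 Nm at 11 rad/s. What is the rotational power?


Given: tau = 29 Nm, omega = 11 rad/s
Using P = tau * omega
P = 29 * 11
P = 319 W

319 W


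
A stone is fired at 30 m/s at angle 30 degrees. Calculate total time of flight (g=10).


Given: v0 = 30 m/s, theta = 30 deg, g = 10 m/s^2
sin(30) = 1/2
Using T = 2*v0*sin(theta) / g
T = 2*30*1/2 / 10
T = 30 / 10
T = 3 s

3 s


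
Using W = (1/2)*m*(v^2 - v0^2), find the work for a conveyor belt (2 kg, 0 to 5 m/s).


Given: m = 2 kg, v0 = 0 m/s, v = 5 m/s
Using W = (1/2)*m*(v^2 - v0^2)
v^2 = 5^2 = 25
v0^2 = 0^2 = 0
v^2 - v0^2 = 25 - 0 = 25
W = (1/2)*2*25 = 25 J

25 J


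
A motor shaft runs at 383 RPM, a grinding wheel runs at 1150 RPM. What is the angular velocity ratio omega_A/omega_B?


Given: RPM_A = 383, RPM_B = 1150
omega = 2*pi*RPM/60, so omega_A/omega_B = RPM_A / RPM_B
omega_A/omega_B = 383 / 1150
omega_A/omega_B = 383/1150

383/1150


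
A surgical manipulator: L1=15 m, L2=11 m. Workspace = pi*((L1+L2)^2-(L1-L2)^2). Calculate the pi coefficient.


Given: L1 = 15, L2 = 11
(L1+L2)^2 = (26)^2 = 676
(L1-L2)^2 = (4)^2 = 16
Difference = 676 - 16 = 660
This equals 4*L1*L2 = 4*15*11 = 660
Workspace area = 660*pi

660


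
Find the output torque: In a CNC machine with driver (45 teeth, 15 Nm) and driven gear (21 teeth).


Given: N1 = 45, N2 = 21, T1 = 15 Nm
Using T2/T1 = N2/N1
T2 = T1 * N2 / N1
T2 = 15 * 21 / 45
T2 = 315 / 45
T2 = 7 Nm

7 Nm


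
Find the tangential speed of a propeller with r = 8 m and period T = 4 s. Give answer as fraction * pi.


Given: radius r = 8 m, period T = 4 s
Using v = 2*pi*r / T
v = 2*pi*8 / 4
v = 16*pi / 4
v = 4*pi m/s

4*pi m/s


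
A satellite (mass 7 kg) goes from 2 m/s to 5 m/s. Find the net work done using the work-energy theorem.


Given: m = 7 kg, v0 = 2 m/s, v = 5 m/s
Using W = (1/2)*m*(v^2 - v0^2)
v^2 = 5^2 = 25
v0^2 = 2^2 = 4
v^2 - v0^2 = 25 - 4 = 21
W = (1/2)*7*21 = 147/2 J

147/2 J


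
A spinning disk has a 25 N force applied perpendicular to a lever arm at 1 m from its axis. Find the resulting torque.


Given: F = 25 N, r = 1 m, angle = 90 deg (perpendicular)
Using tau = F * r * sin(90)
sin(90) = 1
tau = 25 * 1 * 1
tau = 25 Nm

25 Nm


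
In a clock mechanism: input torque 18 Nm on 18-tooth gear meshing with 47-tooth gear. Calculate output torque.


Given: N1 = 18, N2 = 47, T1 = 18 Nm
Using T2/T1 = N2/N1
T2 = T1 * N2 / N1
T2 = 18 * 47 / 18
T2 = 846 / 18
T2 = 47 Nm

47 Nm


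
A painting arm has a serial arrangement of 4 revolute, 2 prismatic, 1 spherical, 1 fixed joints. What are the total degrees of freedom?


Given: serial robot with 4 revolute, 2 prismatic, 1 spherical, 1 fixed joints
DOF contribution per joint type: revolute=1, prismatic=1, spherical=3, fixed=0
DOF = 4*1 + 2*1 + 1*3 + 1*0
DOF = 9

9


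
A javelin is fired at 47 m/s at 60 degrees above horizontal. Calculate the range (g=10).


Given: v0 = 47 m/s, theta = 60 deg, g = 10 m/s^2
sin(2*60) = sin(120) = sqrt(3)/2
Using R = v0^2 * sin(2*theta) / g
R = 47^2 * (sqrt(3)/2) / 10
R = 2209 * sqrt(3) / 20
R = 2209/20*sqrt(3) m

2209/20*sqrt(3) m


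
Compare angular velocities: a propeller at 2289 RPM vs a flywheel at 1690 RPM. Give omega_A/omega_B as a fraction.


Given: RPM_A = 2289, RPM_B = 1690
omega = 2*pi*RPM/60, so omega_A/omega_B = RPM_A / RPM_B
omega_A/omega_B = 2289 / 1690
omega_A/omega_B = 2289/1690

2289/1690


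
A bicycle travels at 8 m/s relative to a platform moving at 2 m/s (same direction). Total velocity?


Given: object velocity = 8 m/s, platform velocity = 2 m/s (same direction)
Using classical velocity addition: v_total = v_object + v_platform
v_total = 8 + 2
v_total = 10 m/s

10 m/s


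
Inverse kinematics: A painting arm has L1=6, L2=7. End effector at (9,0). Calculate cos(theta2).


Given: L1 = 6, L2 = 7, target (x, y) = (9, 0)
Using cos(theta2) = (x^2 + y^2 - L1^2 - L2^2) / (2*L1*L2)
x^2 + y^2 = 9^2 + 0 = 81
L1^2 + L2^2 = 36 + 49 = 85
Numerator = 81 - 85 = -4
Denominator = 2*6*7 = 84
cos(theta2) = -4/84 = -1/21

-1/21


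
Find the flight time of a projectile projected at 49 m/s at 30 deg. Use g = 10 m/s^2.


Given: v0 = 49 m/s, theta = 30 deg, g = 10 m/s^2
sin(30) = 1/2
Using T = 2*v0*sin(theta) / g
T = 2*49*1/2 / 10
T = 49 / 10
T = 49/10 s

49/10 s


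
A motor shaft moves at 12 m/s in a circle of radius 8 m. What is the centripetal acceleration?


Given: v = 12 m/s, r = 8 m
Using a_c = v^2 / r
a_c = 12^2 / 8
a_c = 144 / 8
a_c = 18 m/s^2

18 m/s^2


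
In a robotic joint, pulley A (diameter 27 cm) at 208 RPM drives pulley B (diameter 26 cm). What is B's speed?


Given: D1 = 27 cm, w1 = 208 RPM, D2 = 26 cm
Using D1*w1 = D2*w2
w2 = D1*w1 / D2
w2 = 27*208 / 26
w2 = 5616 / 26
w2 = 216 RPM

216 RPM


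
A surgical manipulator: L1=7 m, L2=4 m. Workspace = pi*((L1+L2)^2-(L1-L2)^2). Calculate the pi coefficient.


Given: L1 = 7, L2 = 4
(L1+L2)^2 = (11)^2 = 121
(L1-L2)^2 = (3)^2 = 9
Difference = 121 - 9 = 112
This equals 4*L1*L2 = 4*7*4 = 112
Workspace area = 112*pi

112


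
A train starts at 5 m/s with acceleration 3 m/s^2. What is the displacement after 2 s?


Given: v0 = 5 m/s, a = 3 m/s^2, t = 2 s
Using s = v0*t + (1/2)*a*t^2
s = 5*2 + (1/2)*3*2^2
s = 10 + (1/2)*12
s = 10 + 6
s = 16

16 m


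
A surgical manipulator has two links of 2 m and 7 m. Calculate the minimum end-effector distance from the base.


Given: L1 = 2 m, L2 = 7 m
For a 2-link planar arm, min reach = |L1 - L2| (second link folded back)
Min reach = |2 - 7|
Min reach = 5 m

5 m


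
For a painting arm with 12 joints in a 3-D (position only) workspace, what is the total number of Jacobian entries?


Given: task space dimension = 3, joints = 12
Jacobian is a 3 x 12 matrix
Total entries = rows * columns
Total = 3 * 12
Total = 36

36


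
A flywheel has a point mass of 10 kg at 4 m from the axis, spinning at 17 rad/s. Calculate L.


Given: m = 10 kg, r = 4 m, omega = 17 rad/s
For a point mass: I = m*r^2
I = 10*4^2 = 10*16 = 160
L = I*omega = 160*17
L = 2720 kg*m^2/s

2720 kg*m^2/s


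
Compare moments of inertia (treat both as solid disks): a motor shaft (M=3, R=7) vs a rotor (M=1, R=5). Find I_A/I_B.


Given: M1=3 kg, R1=7 m, M2=1 kg, R2=5 m
For a disk: I = (1/2)*M*R^2, so I_A/I_B = (M1*R1^2)/(M2*R2^2)
M1*R1^2 = 3*49 = 147
M2*R2^2 = 1*25 = 25
I_A/I_B = 147/25 = 147/25

147/25


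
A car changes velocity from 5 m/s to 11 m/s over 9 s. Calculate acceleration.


Given: initial velocity v0 = 5 m/s, final velocity v = 11 m/s, time t = 9 s
Using a = (v - v0) / t
a = (11 - 5) / 9
a = 6 / 9
a = 2/3 m/s^2

2/3 m/s^2


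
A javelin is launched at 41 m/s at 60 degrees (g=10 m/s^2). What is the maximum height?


Given: v0 = 41 m/s, theta = 60 deg, g = 10 m/s^2
sin^2(60) = 3/4
Using H = v0^2 * sin^2(theta) / (2*g)
H = 41^2 * 3/4 / (2*10)
H = 1681 * 3/4 / 20
H = 5043/4 / 20
H = 5043/80 m

5043/80 m


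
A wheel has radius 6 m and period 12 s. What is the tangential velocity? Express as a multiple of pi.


Given: radius r = 6 m, period T = 12 s
Using v = 2*pi*r / T
v = 2*pi*6 / 12
v = 12*pi / 12
v = 1*pi m/s

1*pi m/s


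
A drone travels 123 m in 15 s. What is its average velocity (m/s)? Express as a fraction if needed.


Given: distance d = 123 m, time t = 15 s
Using v = d / t
v = 123 / 15
v = 41/5 m/s

41/5 m/s


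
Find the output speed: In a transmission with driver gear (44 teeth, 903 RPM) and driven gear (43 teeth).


Given: N1 = 44 teeth, w1 = 903 RPM, N2 = 43 teeth
Using N1*w1 = N2*w2
w2 = N1*w1 / N2
w2 = 44*903 / 43
w2 = 39732 / 43
w2 = 924 RPM

924 RPM


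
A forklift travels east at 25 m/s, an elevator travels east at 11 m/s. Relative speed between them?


Given: v_A = 25 m/s east, v_B = 11 m/s east
Both move in the same direction; relative speed = |v_A - v_B|
|25 - 11| = |14|
= 14 m/s

14 m/s


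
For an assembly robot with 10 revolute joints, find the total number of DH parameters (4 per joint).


Given: 10 joints, 4 DH parameters per joint (d, theta, a, alpha)
Total DH parameters = number_of_joints * 4
Total = 10 * 4
Total = 40

40


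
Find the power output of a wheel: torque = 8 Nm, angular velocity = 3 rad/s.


Given: tau = 8 Nm, omega = 3 rad/s
Using P = tau * omega
P = 8 * 3
P = 24 W

24 W


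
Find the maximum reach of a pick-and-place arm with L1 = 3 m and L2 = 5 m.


Given: L1 = 3 m, L2 = 5 m
For a 2-link planar arm, max reach = L1 + L2 (fully extended)
Max reach = 3 + 5
Max reach = 8 m

8 m


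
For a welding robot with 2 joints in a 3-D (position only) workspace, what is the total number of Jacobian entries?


Given: task space dimension = 3, joints = 2
Jacobian is a 3 x 2 matrix
Total entries = rows * columns
Total = 3 * 2
Total = 6

6


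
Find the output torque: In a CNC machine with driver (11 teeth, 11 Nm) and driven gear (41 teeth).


Given: N1 = 11, N2 = 41, T1 = 11 Nm
Using T2/T1 = N2/N1
T2 = T1 * N2 / N1
T2 = 11 * 41 / 11
T2 = 451 / 11
T2 = 41 Nm

41 Nm


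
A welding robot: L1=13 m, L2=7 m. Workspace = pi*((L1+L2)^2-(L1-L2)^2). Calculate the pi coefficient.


Given: L1 = 13, L2 = 7
(L1+L2)^2 = (20)^2 = 400
(L1-L2)^2 = (6)^2 = 36
Difference = 400 - 36 = 364
This equals 4*L1*L2 = 4*13*7 = 364
Workspace area = 364*pi

364


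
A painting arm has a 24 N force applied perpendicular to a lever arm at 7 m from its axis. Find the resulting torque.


Given: F = 24 N, r = 7 m, angle = 90 deg (perpendicular)
Using tau = F * r * sin(90)
sin(90) = 1
tau = 24 * 7 * 1
tau = 168 Nm

168 Nm


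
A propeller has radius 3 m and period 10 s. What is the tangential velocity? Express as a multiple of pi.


Given: radius r = 3 m, period T = 10 s
Using v = 2*pi*r / T
v = 2*pi*3 / 10
v = 6*pi / 10
v = 3/5*pi m/s

3/5*pi m/s


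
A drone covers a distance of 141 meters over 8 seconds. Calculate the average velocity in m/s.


Given: distance d = 141 m, time t = 8 s
Using v = d / t
v = 141 / 8
v = 141/8 m/s

141/8 m/s


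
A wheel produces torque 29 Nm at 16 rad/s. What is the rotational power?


Given: tau = 29 Nm, omega = 16 rad/s
Using P = tau * omega
P = 29 * 16
P = 464 W

464 W


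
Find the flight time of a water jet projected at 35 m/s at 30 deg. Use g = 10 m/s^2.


Given: v0 = 35 m/s, theta = 30 deg, g = 10 m/s^2
sin(30) = 1/2
Using T = 2*v0*sin(theta) / g
T = 2*35*1/2 / 10
T = 35 / 10
T = 7/2 s

7/2 s


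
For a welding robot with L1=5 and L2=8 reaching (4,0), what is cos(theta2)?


Given: L1 = 5, L2 = 8, target (x, y) = (4, 0)
Using cos(theta2) = (x^2 + y^2 - L1^2 - L2^2) / (2*L1*L2)
x^2 + y^2 = 4^2 + 0 = 16
L1^2 + L2^2 = 25 + 64 = 89
Numerator = 16 - 89 = -73
Denominator = 2*5*8 = 80
cos(theta2) = -73/80 = -73/80

-73/80


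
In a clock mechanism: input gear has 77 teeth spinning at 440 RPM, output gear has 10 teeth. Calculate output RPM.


Given: N1 = 77 teeth, w1 = 440 RPM, N2 = 10 teeth
Using N1*w1 = N2*w2
w2 = N1*w1 / N2
w2 = 77*440 / 10
w2 = 33880 / 10
w2 = 3388 RPM

3388 RPM


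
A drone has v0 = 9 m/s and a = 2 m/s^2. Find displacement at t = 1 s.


Given: v0 = 9 m/s, a = 2 m/s^2, t = 1 s
Using s = v0*t + (1/2)*a*t^2
s = 9*1 + (1/2)*2*1^2
s = 9 + (1/2)*2
s = 9 + 1
s = 10

10 m


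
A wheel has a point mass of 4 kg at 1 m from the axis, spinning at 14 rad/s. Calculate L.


Given: m = 4 kg, r = 1 m, omega = 14 rad/s
For a point mass: I = m*r^2
I = 4*1^2 = 4*1 = 4
L = I*omega = 4*14
L = 56 kg*m^2/s

56 kg*m^2/s


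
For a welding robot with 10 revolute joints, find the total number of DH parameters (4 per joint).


Given: 10 joints, 4 DH parameters per joint (d, theta, a, alpha)
Total DH parameters = number_of_joints * 4
Total = 10 * 4
Total = 40

40


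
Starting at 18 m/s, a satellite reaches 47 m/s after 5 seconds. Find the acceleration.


Given: initial velocity v0 = 18 m/s, final velocity v = 47 m/s, time t = 5 s
Using a = (v - v0) / t
a = (47 - 18) / 5
a = 29 / 5
a = 29/5 m/s^2

29/5 m/s^2


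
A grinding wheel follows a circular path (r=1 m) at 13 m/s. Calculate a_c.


Given: v = 13 m/s, r = 1 m
Using a_c = v^2 / r
a_c = 13^2 / 1
a_c = 169 / 1
a_c = 169 m/s^2

169 m/s^2


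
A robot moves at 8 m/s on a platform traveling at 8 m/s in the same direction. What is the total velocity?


Given: object velocity = 8 m/s, platform velocity = 8 m/s (same direction)
Using classical velocity addition: v_total = v_object + v_platform
v_total = 8 + 8
v_total = 16 m/s

16 m/s


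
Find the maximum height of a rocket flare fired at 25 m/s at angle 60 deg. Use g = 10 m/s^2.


Given: v0 = 25 m/s, theta = 60 deg, g = 10 m/s^2
sin^2(60) = 3/4
Using H = v0^2 * sin^2(theta) / (2*g)
H = 25^2 * 3/4 / (2*10)
H = 625 * 3/4 / 20
H = 1875/4 / 20
H = 375/16 m

375/16 m


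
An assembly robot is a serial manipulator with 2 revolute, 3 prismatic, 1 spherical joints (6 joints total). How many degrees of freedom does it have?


Given: serial robot with 2 revolute, 3 prismatic, 1 spherical joints
DOF contribution per joint type: revolute=1, prismatic=1, spherical=3, fixed=0
DOF = 2*1 + 3*1 + 1*3
DOF = 8

8


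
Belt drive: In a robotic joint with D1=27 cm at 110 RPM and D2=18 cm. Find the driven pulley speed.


Given: D1 = 27 cm, w1 = 110 RPM, D2 = 18 cm
Using D1*w1 = D2*w2
w2 = D1*w1 / D2
w2 = 27*110 / 18
w2 = 2970 / 18
w2 = 165 RPM

165 RPM


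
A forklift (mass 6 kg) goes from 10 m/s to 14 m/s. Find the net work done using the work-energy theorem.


Given: m = 6 kg, v0 = 10 m/s, v = 14 m/s
Using W = (1/2)*m*(v^2 - v0^2)
v^2 = 14^2 = 196
v0^2 = 10^2 = 100
v^2 - v0^2 = 196 - 100 = 96
W = (1/2)*6*96 = 288 J

288 J


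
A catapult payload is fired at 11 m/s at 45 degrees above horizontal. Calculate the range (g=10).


Given: v0 = 11 m/s, theta = 45 deg, g = 10 m/s^2
sin(2*45) = sin(90) = 1
Using R = v0^2 * sin(2*theta) / g
R = 11^2 * 1 / 10
R = 121 / 10
R = 121/10 m

121/10 m


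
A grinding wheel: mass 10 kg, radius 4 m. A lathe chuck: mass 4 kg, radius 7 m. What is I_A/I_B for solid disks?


Given: M1=10 kg, R1=4 m, M2=4 kg, R2=7 m
For a disk: I = (1/2)*M*R^2, so I_A/I_B = (M1*R1^2)/(M2*R2^2)
M1*R1^2 = 10*16 = 160
M2*R2^2 = 4*49 = 196
I_A/I_B = 160/196 = 40/49

40/49


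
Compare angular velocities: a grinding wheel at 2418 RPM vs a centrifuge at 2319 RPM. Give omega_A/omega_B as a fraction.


Given: RPM_A = 2418, RPM_B = 2319
omega = 2*pi*RPM/60, so omega_A/omega_B = RPM_A / RPM_B
omega_A/omega_B = 2418 / 2319
omega_A/omega_B = 806/773

806/773


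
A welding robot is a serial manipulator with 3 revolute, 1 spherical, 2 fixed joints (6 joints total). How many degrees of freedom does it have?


Given: serial robot with 3 revolute, 1 spherical, 2 fixed joints
DOF contribution per joint type: revolute=1, prismatic=1, spherical=3, fixed=0
DOF = 3*1 + 1*3 + 2*0
DOF = 6

6


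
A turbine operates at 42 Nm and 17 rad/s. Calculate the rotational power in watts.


Given: tau = 42 Nm, omega = 17 rad/s
Using P = tau * omega
P = 42 * 17
P = 714 W

714 W


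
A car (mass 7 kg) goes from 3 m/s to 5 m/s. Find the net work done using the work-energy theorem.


Given: m = 7 kg, v0 = 3 m/s, v = 5 m/s
Using W = (1/2)*m*(v^2 - v0^2)
v^2 = 5^2 = 25
v0^2 = 3^2 = 9
v^2 - v0^2 = 25 - 9 = 16
W = (1/2)*7*16 = 56 J

56 J


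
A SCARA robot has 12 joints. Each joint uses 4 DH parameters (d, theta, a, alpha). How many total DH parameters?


Given: 12 joints, 4 DH parameters per joint (d, theta, a, alpha)
Total DH parameters = number_of_joints * 4
Total = 12 * 4
Total = 48

48


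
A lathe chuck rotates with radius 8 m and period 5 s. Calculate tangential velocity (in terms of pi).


Given: radius r = 8 m, period T = 5 s
Using v = 2*pi*r / T
v = 2*pi*8 / 5
v = 16*pi / 5
v = 16/5*pi m/s

16/5*pi m/s


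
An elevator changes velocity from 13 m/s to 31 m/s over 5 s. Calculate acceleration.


Given: initial velocity v0 = 13 m/s, final velocity v = 31 m/s, time t = 5 s
Using a = (v - v0) / t
a = (31 - 13) / 5
a = 18 / 5
a = 18/5 m/s^2

18/5 m/s^2


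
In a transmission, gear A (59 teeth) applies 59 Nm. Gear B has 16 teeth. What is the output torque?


Given: N1 = 59, N2 = 16, T1 = 59 Nm
Using T2/T1 = N2/N1
T2 = T1 * N2 / N1
T2 = 59 * 16 / 59
T2 = 944 / 59
T2 = 16 Nm

16 Nm


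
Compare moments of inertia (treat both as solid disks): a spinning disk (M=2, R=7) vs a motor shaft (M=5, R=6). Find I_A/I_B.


Given: M1=2 kg, R1=7 m, M2=5 kg, R2=6 m
For a disk: I = (1/2)*M*R^2, so I_A/I_B = (M1*R1^2)/(M2*R2^2)
M1*R1^2 = 2*49 = 98
M2*R2^2 = 5*36 = 180
I_A/I_B = 98/180 = 49/90

49/90


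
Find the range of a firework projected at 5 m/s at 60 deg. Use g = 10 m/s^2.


Given: v0 = 5 m/s, theta = 60 deg, g = 10 m/s^2
sin(2*60) = sin(120) = sqrt(3)/2
Using R = v0^2 * sin(2*theta) / g
R = 5^2 * (sqrt(3)/2) / 10
R = 25 * sqrt(3) / 20
R = 5/4*sqrt(3) m

5/4*sqrt(3) m


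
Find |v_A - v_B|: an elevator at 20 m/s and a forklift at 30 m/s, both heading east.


Given: v_A = 20 m/s east, v_B = 30 m/s east
Both move in the same direction; relative speed = |v_A - v_B|
|20 - 30| = |-10|
= 10 m/s

10 m/s


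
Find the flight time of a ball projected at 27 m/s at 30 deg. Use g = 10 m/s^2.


Given: v0 = 27 m/s, theta = 30 deg, g = 10 m/s^2
sin(30) = 1/2
Using T = 2*v0*sin(theta) / g
T = 2*27*1/2 / 10
T = 27 / 10
T = 27/10 s

27/10 s


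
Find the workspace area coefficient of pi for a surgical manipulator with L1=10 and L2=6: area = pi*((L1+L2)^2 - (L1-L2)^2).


Given: L1 = 10, L2 = 6
(L1+L2)^2 = (16)^2 = 256
(L1-L2)^2 = (4)^2 = 16
Difference = 256 - 16 = 240
This equals 4*L1*L2 = 4*10*6 = 240
Workspace area = 240*pi

240


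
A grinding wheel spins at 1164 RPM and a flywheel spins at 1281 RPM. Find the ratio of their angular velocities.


Given: RPM_A = 1164, RPM_B = 1281
omega = 2*pi*RPM/60, so omega_A/omega_B = RPM_A / RPM_B
omega_A/omega_B = 1164 / 1281
omega_A/omega_B = 388/427

388/427


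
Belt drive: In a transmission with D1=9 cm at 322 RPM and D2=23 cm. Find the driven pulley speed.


Given: D1 = 9 cm, w1 = 322 RPM, D2 = 23 cm
Using D1*w1 = D2*w2
w2 = D1*w1 / D2
w2 = 9*322 / 23
w2 = 2898 / 23
w2 = 126 RPM

126 RPM


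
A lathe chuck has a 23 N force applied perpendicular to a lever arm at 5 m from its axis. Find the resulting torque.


Given: F = 23 N, r = 5 m, angle = 90 deg (perpendicular)
Using tau = F * r * sin(90)
sin(90) = 1
tau = 23 * 5 * 1
tau = 115 Nm

115 Nm


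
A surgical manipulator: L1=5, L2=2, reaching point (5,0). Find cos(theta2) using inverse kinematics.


Given: L1 = 5, L2 = 2, target (x, y) = (5, 0)
Using cos(theta2) = (x^2 + y^2 - L1^2 - L2^2) / (2*L1*L2)
x^2 + y^2 = 5^2 + 0 = 25
L1^2 + L2^2 = 25 + 4 = 29
Numerator = 25 - 29 = -4
Denominator = 2*5*2 = 20
cos(theta2) = -4/20 = -1/5

-1/5


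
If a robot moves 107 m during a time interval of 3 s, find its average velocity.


Given: distance d = 107 m, time t = 3 s
Using v = d / t
v = 107 / 3
v = 107/3 m/s

107/3 m/s


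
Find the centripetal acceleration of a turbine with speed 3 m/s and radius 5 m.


Given: v = 3 m/s, r = 5 m
Using a_c = v^2 / r
a_c = 3^2 / 5
a_c = 9 / 5
a_c = 9/5 m/s^2

9/5 m/s^2


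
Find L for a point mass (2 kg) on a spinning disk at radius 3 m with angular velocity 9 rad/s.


Given: m = 2 kg, r = 3 m, omega = 9 rad/s
For a point mass: I = m*r^2
I = 2*3^2 = 2*9 = 18
L = I*omega = 18*9
L = 162 kg*m^2/s

162 kg*m^2/s


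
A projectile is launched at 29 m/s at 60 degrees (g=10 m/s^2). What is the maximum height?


Given: v0 = 29 m/s, theta = 60 deg, g = 10 m/s^2
sin^2(60) = 3/4
Using H = v0^2 * sin^2(theta) / (2*g)
H = 29^2 * 3/4 / (2*10)
H = 841 * 3/4 / 20
H = 2523/4 / 20
H = 2523/80 m

2523/80 m


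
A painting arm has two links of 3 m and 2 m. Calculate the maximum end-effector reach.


Given: L1 = 3 m, L2 = 2 m
For a 2-link planar arm, max reach = L1 + L2 (fully extended)
Max reach = 3 + 2
Max reach = 5 m

5 m


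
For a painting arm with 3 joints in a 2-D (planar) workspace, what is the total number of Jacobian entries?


Given: task space dimension = 2, joints = 3
Jacobian is a 2 x 3 matrix
Total entries = rows * columns
Total = 2 * 3
Total = 6

6


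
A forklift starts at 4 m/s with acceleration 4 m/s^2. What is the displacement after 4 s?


Given: v0 = 4 m/s, a = 4 m/s^2, t = 4 s
Using s = v0*t + (1/2)*a*t^2
s = 4*4 + (1/2)*4*4^2
s = 16 + (1/2)*64
s = 16 + 32
s = 48

48 m


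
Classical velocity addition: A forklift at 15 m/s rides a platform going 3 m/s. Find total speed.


Given: object velocity = 15 m/s, platform velocity = 3 m/s (same direction)
Using classical velocity addition: v_total = v_object + v_platform
v_total = 15 + 3
v_total = 18 m/s

18 m/s


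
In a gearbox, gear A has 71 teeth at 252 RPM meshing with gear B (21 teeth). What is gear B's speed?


Given: N1 = 71 teeth, w1 = 252 RPM, N2 = 21 teeth
Using N1*w1 = N2*w2
w2 = N1*w1 / N2
w2 = 71*252 / 21
w2 = 17892 / 21
w2 = 852 RPM

852 RPM


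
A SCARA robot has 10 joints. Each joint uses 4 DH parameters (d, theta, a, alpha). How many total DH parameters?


Given: 10 joints, 4 DH parameters per joint (d, theta, a, alpha)
Total DH parameters = number_of_joints * 4
Total = 10 * 4
Total = 40

40


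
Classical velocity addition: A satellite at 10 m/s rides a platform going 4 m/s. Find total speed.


Given: object velocity = 10 m/s, platform velocity = 4 m/s (same direction)
Using classical velocity addition: v_total = v_object + v_platform
v_total = 10 + 4
v_total = 14 m/s

14 m/s


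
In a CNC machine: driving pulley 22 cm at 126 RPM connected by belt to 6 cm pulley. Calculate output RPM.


Given: D1 = 22 cm, w1 = 126 RPM, D2 = 6 cm
Using D1*w1 = D2*w2
w2 = D1*w1 / D2
w2 = 22*126 / 6
w2 = 2772 / 6
w2 = 462 RPM

462 RPM


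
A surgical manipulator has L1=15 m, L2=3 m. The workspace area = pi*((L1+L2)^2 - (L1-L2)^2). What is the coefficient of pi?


Given: L1 = 15, L2 = 3
(L1+L2)^2 = (18)^2 = 324
(L1-L2)^2 = (12)^2 = 144
Difference = 324 - 144 = 180
This equals 4*L1*L2 = 4*15*3 = 180
Workspace area = 180*pi

180


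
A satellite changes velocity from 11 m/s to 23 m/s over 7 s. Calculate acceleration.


Given: initial velocity v0 = 11 m/s, final velocity v = 23 m/s, time t = 7 s
Using a = (v - v0) / t
a = (23 - 11) / 7
a = 12 / 7
a = 12/7 m/s^2

12/7 m/s^2


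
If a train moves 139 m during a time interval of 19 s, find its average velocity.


Given: distance d = 139 m, time t = 19 s
Using v = d / t
v = 139 / 19
v = 139/19 m/s

139/19 m/s


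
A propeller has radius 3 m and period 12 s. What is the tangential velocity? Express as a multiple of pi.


Given: radius r = 3 m, period T = 12 s
Using v = 2*pi*r / T
v = 2*pi*3 / 12
v = 6*pi / 12
v = 1/2*pi m/s

1/2*pi m/s


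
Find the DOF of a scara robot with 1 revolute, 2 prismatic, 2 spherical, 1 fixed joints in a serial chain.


Given: serial robot with 1 revolute, 2 prismatic, 2 spherical, 1 fixed joints
DOF contribution per joint type: revolute=1, prismatic=1, spherical=3, fixed=0
DOF = 1*1 + 2*1 + 2*3 + 1*0
DOF = 9

9


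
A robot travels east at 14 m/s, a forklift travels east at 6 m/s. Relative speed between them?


Given: v_A = 14 m/s east, v_B = 6 m/s east
Both move in the same direction; relative speed = |v_A - v_B|
|14 - 6| = |8|
= 8 m/s

8 m/s


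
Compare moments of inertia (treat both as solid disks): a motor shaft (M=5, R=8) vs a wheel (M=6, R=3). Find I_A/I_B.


Given: M1=5 kg, R1=8 m, M2=6 kg, R2=3 m
For a disk: I = (1/2)*M*R^2, so I_A/I_B = (M1*R1^2)/(M2*R2^2)
M1*R1^2 = 5*64 = 320
M2*R2^2 = 6*9 = 54
I_A/I_B = 320/54 = 160/27

160/27


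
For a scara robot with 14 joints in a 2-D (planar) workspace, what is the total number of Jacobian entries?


Given: task space dimension = 2, joints = 14
Jacobian is a 2 x 14 matrix
Total entries = rows * columns
Total = 2 * 14
Total = 28

28


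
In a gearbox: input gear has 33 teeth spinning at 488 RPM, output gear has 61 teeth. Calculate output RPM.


Given: N1 = 33 teeth, w1 = 488 RPM, N2 = 61 teeth
Using N1*w1 = N2*w2
w2 = N1*w1 / N2
w2 = 33*488 / 61
w2 = 16104 / 61
w2 = 264 RPM

264 RPM


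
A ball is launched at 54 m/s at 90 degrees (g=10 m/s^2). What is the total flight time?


Given: v0 = 54 m/s, theta = 90 deg, g = 10 m/s^2
sin(90) = 1
Using T = 2*v0*sin(theta) / g
T = 2*54*1 / 10
T = 108 / 10
T = 54/5 s

54/5 s


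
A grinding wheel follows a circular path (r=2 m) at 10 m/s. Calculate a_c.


Given: v = 10 m/s, r = 2 m
Using a_c = v^2 / r
a_c = 10^2 / 2
a_c = 100 / 2
a_c = 50 m/s^2

50 m/s^2


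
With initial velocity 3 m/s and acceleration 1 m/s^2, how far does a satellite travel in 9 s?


Given: v0 = 3 m/s, a = 1 m/s^2, t = 9 s
Using s = v0*t + (1/2)*a*t^2
s = 3*9 + (1/2)*1*9^2
s = 27 + (1/2)*81
s = 27 + 81/2
s = 135/2

135/2 m


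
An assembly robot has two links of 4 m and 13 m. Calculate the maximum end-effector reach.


Given: L1 = 4 m, L2 = 13 m
For a 2-link planar arm, max reach = L1 + L2 (fully extended)
Max reach = 4 + 13
Max reach = 17 m

17 m


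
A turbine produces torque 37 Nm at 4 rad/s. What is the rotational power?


Given: tau = 37 Nm, omega = 4 rad/s
Using P = tau * omega
P = 37 * 4
P = 148 W

148 W


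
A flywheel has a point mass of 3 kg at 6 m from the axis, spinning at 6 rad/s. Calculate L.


Given: m = 3 kg, r = 6 m, omega = 6 rad/s
For a point mass: I = m*r^2
I = 3*6^2 = 3*36 = 108
L = I*omega = 108*6
L = 648 kg*m^2/s

648 kg*m^2/s


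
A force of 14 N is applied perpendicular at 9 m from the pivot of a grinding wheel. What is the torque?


Given: F = 14 N, r = 9 m, angle = 90 deg (perpendicular)
Using tau = F * r * sin(90)
sin(90) = 1
tau = 14 * 9 * 1
tau = 126 Nm

126 Nm


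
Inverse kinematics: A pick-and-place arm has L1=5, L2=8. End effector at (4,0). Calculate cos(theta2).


Given: L1 = 5, L2 = 8, target (x, y) = (4, 0)
Using cos(theta2) = (x^2 + y^2 - L1^2 - L2^2) / (2*L1*L2)
x^2 + y^2 = 4^2 + 0 = 16
L1^2 + L2^2 = 25 + 64 = 89
Numerator = 16 - 89 = -73
Denominator = 2*5*8 = 80
cos(theta2) = -73/80 = -73/80

-73/80


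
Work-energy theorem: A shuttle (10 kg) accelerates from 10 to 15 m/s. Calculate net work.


Given: m = 10 kg, v0 = 10 m/s, v = 15 m/s
Using W = (1/2)*m*(v^2 - v0^2)
v^2 = 15^2 = 225
v0^2 = 10^2 = 100
v^2 - v0^2 = 225 - 100 = 125
W = (1/2)*10*125 = 625 J

625 J


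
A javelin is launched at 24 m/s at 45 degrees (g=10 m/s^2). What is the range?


Given: v0 = 24 m/s, theta = 45 deg, g = 10 m/s^2
sin(2*45) = sin(90) = 1
Using R = v0^2 * sin(2*theta) / g
R = 24^2 * 1 / 10
R = 576 / 10
R = 288/5 m

288/5 m


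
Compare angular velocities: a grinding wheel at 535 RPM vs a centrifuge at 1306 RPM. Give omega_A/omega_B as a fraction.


Given: RPM_A = 535, RPM_B = 1306
omega = 2*pi*RPM/60, so omega_A/omega_B = RPM_A / RPM_B
omega_A/omega_B = 535 / 1306
omega_A/omega_B = 535/1306

535/1306


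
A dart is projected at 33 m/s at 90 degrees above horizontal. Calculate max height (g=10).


Given: v0 = 33 m/s, theta = 90 deg, g = 10 m/s^2
sin^2(90) = 1
Using H = v0^2 * sin^2(theta) / (2*g)
H = 33^2 * 1 / (2*10)
H = 1089 * 1 / 20
H = 1089 / 20
H = 1089/20 m

1089/20 m


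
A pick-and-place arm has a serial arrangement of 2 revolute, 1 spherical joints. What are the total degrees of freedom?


Given: serial robot with 2 revolute, 1 spherical joints
DOF contribution per joint type: revolute=1, prismatic=1, spherical=3, fixed=0
DOF = 2*1 + 1*3
DOF = 5

5


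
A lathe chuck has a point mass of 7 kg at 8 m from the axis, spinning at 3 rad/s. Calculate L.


Given: m = 7 kg, r = 8 m, omega = 3 rad/s
For a point mass: I = m*r^2
I = 7*8^2 = 7*64 = 448
L = I*omega = 448*3
L = 1344 kg*m^2/s

1344 kg*m^2/s


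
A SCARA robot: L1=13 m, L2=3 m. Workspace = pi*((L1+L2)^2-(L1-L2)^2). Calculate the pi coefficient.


Given: L1 = 13, L2 = 3
(L1+L2)^2 = (16)^2 = 256
(L1-L2)^2 = (10)^2 = 100
Difference = 256 - 100 = 156
This equals 4*L1*L2 = 4*13*3 = 156
Workspace area = 156*pi

156


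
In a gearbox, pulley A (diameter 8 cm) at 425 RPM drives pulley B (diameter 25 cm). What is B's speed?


Given: D1 = 8 cm, w1 = 425 RPM, D2 = 25 cm
Using D1*w1 = D2*w2
w2 = D1*w1 / D2
w2 = 8*425 / 25
w2 = 3400 / 25
w2 = 136 RPM

136 RPM


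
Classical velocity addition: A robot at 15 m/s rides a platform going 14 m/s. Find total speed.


Given: object velocity = 15 m/s, platform velocity = 14 m/s (same direction)
Using classical velocity addition: v_total = v_object + v_platform
v_total = 15 + 14
v_total = 29 m/s

29 m/s


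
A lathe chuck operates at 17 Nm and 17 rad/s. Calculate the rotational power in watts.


Given: tau = 17 Nm, omega = 17 rad/s
Using P = tau * omega
P = 17 * 17
P = 289 W

289 W


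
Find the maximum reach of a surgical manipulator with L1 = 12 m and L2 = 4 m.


Given: L1 = 12 m, L2 = 4 m
For a 2-link planar arm, max reach = L1 + L2 (fully extended)
Max reach = 12 + 4
Max reach = 16 m

16 m


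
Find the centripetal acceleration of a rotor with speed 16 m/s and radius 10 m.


Given: v = 16 m/s, r = 10 m
Using a_c = v^2 / r
a_c = 16^2 / 10
a_c = 256 / 10
a_c = 128/5 m/s^2

128/5 m/s^2


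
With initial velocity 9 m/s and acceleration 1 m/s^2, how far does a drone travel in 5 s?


Given: v0 = 9 m/s, a = 1 m/s^2, t = 5 s
Using s = v0*t + (1/2)*a*t^2
s = 9*5 + (1/2)*1*5^2
s = 45 + (1/2)*25
s = 45 + 25/2
s = 115/2

115/2 m


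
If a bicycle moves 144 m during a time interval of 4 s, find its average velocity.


Given: distance d = 144 m, time t = 4 s
Using v = d / t
v = 144 / 4
v = 36 m/s

36 m/s


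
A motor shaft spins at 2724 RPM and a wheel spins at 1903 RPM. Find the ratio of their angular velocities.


Given: RPM_A = 2724, RPM_B = 1903
omega = 2*pi*RPM/60, so omega_A/omega_B = RPM_A / RPM_B
omega_A/omega_B = 2724 / 1903
omega_A/omega_B = 2724/1903

2724/1903


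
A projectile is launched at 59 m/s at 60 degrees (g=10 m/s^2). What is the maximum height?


Given: v0 = 59 m/s, theta = 60 deg, g = 10 m/s^2
sin^2(60) = 3/4
Using H = v0^2 * sin^2(theta) / (2*g)
H = 59^2 * 3/4 / (2*10)
H = 3481 * 3/4 / 20
H = 10443/4 / 20
H = 10443/80 m

10443/80 m


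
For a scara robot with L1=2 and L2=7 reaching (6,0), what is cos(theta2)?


Given: L1 = 2, L2 = 7, target (x, y) = (6, 0)
Using cos(theta2) = (x^2 + y^2 - L1^2 - L2^2) / (2*L1*L2)
x^2 + y^2 = 6^2 + 0 = 36
L1^2 + L2^2 = 4 + 49 = 53
Numerator = 36 - 53 = -17
Denominator = 2*2*7 = 28
cos(theta2) = -17/28 = -17/28

-17/28


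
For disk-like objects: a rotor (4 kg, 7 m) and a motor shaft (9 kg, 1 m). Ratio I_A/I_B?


Given: M1=4 kg, R1=7 m, M2=9 kg, R2=1 m
For a disk: I = (1/2)*M*R^2, so I_A/I_B = (M1*R1^2)/(M2*R2^2)
M1*R1^2 = 4*49 = 196
M2*R2^2 = 9*1 = 9
I_A/I_B = 196/9 = 196/9

196/9


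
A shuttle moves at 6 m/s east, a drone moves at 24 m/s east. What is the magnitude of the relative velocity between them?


Given: v_A = 6 m/s east, v_B = 24 m/s east
Both move in the same direction; relative speed = |v_A - v_B|
|6 - 24| = |-18|
= 18 m/s

18 m/s


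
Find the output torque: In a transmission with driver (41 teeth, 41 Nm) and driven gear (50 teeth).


Given: N1 = 41, N2 = 50, T1 = 41 Nm
Using T2/T1 = N2/N1
T2 = T1 * N2 / N1
T2 = 41 * 50 / 41
T2 = 2050 / 41
T2 = 50 Nm

50 Nm


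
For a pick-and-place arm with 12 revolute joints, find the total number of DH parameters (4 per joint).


Given: 12 joints, 4 DH parameters per joint (d, theta, a, alpha)
Total DH parameters = number_of_joints * 4
Total = 12 * 4
Total = 48

48


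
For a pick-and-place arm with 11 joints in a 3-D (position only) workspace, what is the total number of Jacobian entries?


Given: task space dimension = 3, joints = 11
Jacobian is a 3 x 11 matrix
Total entries = rows * columns
Total = 3 * 11
Total = 33

33


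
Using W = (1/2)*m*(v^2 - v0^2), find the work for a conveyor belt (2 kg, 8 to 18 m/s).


Given: m = 2 kg, v0 = 8 m/s, v = 18 m/s
Using W = (1/2)*m*(v^2 - v0^2)
v^2 = 18^2 = 324
v0^2 = 8^2 = 64
v^2 - v0^2 = 324 - 64 = 260
W = (1/2)*2*260 = 260 J

260 J


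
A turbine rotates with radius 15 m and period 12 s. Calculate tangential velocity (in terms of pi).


Given: radius r = 15 m, period T = 12 s
Using v = 2*pi*r / T
v = 2*pi*15 / 12
v = 30*pi / 12
v = 5/2*pi m/s

5/2*pi m/s


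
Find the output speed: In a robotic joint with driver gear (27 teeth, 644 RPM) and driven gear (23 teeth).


Given: N1 = 27 teeth, w1 = 644 RPM, N2 = 23 teeth
Using N1*w1 = N2*w2
w2 = N1*w1 / N2
w2 = 27*644 / 23
w2 = 17388 / 23
w2 = 756 RPM

756 RPM


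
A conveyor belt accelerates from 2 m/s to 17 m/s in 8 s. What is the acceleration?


Given: initial velocity v0 = 2 m/s, final velocity v = 17 m/s, time t = 8 s
Using a = (v - v0) / t
a = (17 - 2) / 8
a = 15 / 8
a = 15/8 m/s^2

15/8 m/s^2
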